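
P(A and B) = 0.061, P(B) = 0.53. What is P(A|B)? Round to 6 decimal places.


P(A|B) = P(A and B) / P(B) = 0.061 / 0.53 = 61/530 ≈ 0.11509434

0.115094


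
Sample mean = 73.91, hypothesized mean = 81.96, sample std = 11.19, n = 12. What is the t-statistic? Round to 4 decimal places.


t = (xbar - mu0) / (s/sqrt(n))
xbar - mu0 = 73.91 - 81.96 = -8.05
sqrt(12) ≈ 3.46410162
s/sqrt(n) = 11.19 / 3.46410162 ≈ 3.23027476
t = -8.05 / 3.23027476 ≈ -2.492048

-2.4920


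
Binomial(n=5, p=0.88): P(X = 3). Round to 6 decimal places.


P = C(n,k) * p^k * (1-p)^(n-k)
C(5,3) = 10
p^k = 0.88^3 = 0.681472
(1-p)^(n-k) = 0.12^2 = 0.0144
P = 10 * 0.681472 * 0.0144 ≈ 0.098132

0.098132


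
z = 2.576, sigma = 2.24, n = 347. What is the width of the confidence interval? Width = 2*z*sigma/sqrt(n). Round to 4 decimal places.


width = 2*z*sigma/sqrt(n)
2*z*sigma = 2 * 2.576 * 2.24 = 11.54048
sqrt(347) ≈ 18.627936
width = 11.54048 / 18.627936 ≈ 0.619525

0.6195


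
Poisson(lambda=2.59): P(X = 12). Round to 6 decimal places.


P = e^(-lam) * lam^k / k!
e^(-2.59) ≈ 0.07502004
lam^k = 2.59^12 ≈ 91116.529343
k! = 12! = 479001600
P = 0.07502004 * 91116.529343 / 479001600 ≈ 0.000014

0.000014


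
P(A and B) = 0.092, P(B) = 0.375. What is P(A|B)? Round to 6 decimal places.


P(A|B) = P(A and B) / P(B) = 0.092 / 0.375 = 92/375 ≈ 0.24533333

0.245333


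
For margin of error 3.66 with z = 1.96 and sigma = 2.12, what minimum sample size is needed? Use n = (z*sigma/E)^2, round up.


z*sigma/E = 1.96 * 2.12 / 3.66 = 5194/4575 ≈ 1.135301
(z*sigma/E)^2 ≈ 1.288907
round up: n = 2

2


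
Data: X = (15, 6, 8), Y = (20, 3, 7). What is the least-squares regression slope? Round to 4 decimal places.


b = sum((xi-xbar)(yi-ybar)) / sum((xi-xbar)^2)
n = 3, xbar = 29/3 ≈ 9.666667, ybar = 30/3 = 10
Sxy = sum((xi-xbar)(yi-ybar)) = 84
Sxx = sum((xi-xbar)^2) = 134/3 ≈ 44.666667
b = Sxy / Sxx = 126/67 ≈ 1.880597

1.8806


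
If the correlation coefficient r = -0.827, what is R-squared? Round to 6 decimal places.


R^2 = r^2 = (-0.827)^2 = 0.683929

0.683929


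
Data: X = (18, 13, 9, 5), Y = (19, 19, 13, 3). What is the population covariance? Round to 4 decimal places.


Cov = (1/n)*sum((xi-xbar)(yi-ybar))
n = 4, xbar = 45/4 = 11.25, ybar = 54/4 = 13.5
sum((xi-xbar)(yi-ybar)) = 113.5
Cov = 113.5 / 4 = 28.375

28.3750


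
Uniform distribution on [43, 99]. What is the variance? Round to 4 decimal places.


Var = (b-a)^2 / 12
(b-a)^2 = (99 - 43)^2 = 3136
Var = 3136/12 ≈ 261.333333

261.3333


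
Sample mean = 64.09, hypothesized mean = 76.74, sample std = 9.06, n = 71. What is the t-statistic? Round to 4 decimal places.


t = (xbar - mu0) / (s/sqrt(n))
xbar - mu0 = 64.09 - 76.74 = -12.65
sqrt(71) ≈ 8.42614977
s/sqrt(n) = 9.06 / 8.42614977 ≈ 1.07522418
t = -12.65 / 1.07522418 ≈ -11.764988

-11.7650


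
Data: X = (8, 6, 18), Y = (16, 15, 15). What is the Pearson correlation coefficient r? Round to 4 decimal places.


r = sum((xi-xbar)(yi-ybar)) / sqrt(sum((xi-xbar)^2) * sum((yi-ybar)^2))
n = 3, xbar = 32/3 ≈ 10.666667, ybar = 46/3 ≈ 15.333333
Sxy = sum((xi-xbar)(yi-ybar)) = -8/3 ≈ -2.666667
Sxx = sum((xi-xbar)^2) = 248/3 ≈ 82.666667
Syy = sum((yi-ybar)^2) = 2/3 ≈ 0.666667
sqrt(Sxx*Syy) ≈ 7.423686
r = Sxy / sqrt(Sxx*Syy) = -2.666667 / 7.423686 ≈ -0.359211

-0.3592


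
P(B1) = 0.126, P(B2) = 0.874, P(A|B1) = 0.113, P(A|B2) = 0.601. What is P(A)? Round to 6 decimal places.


P(A) = P(A|B1)*P(B1) + P(A|B2)*P(B2)
P(A|B1)*P(B1) = 0.113 * 0.126 = 0.014238
P(A|B2)*P(B2) = 0.601 * 0.874 = 0.525274
P(A) = 0.014238 + 0.525274 = 0.539512

0.539512


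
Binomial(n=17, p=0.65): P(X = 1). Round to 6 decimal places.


P = C(n,k) * p^k * (1-p)^(n-k)
C(17,1) = 17
p^k = 0.65^1 = 0.65
(1-p)^(n-k) = 0.35^16 ≈ 0.00000005070943
P = 17 * 0.65 * 0.00000005070943 ≈ 0.000001

0.000001


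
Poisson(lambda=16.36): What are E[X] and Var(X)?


E[X] = Var(X) = lambda = 16.36

16.36, 16.36


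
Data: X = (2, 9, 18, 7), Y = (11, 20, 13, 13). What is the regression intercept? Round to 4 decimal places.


a = ybar - b*xbar, where b = sum((xi-xbar)(yi-ybar)) / sum((xi-xbar)^2)
n = 4, xbar = 36/4 = 9, ybar = 57/4 = 14.25
Sxy = sum((xi-xbar)(yi-ybar)) = 14
Sxx = sum((xi-xbar)^2) = 134
b = Sxy / Sxx = 7/67 ≈ 0.104478
a = 14.25 - 0.104478 * 9 = 3567/268 ≈ 13.309701

13.3097


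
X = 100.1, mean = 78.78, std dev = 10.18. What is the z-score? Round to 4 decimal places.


z = (X - mu) / sigma
X - mu = 100.1 - 78.78 = 21.32
z = 21.32 / 10.18 = 1066/509 ≈ 2.094303

2.0943


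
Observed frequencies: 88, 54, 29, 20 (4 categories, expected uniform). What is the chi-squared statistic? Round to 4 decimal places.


chi2 = sum((O-E)^2/E), E = total/4
total = 191, E = 191/4 = 47.75
(88 - 47.75)^2 / 47.75 = 1620.0625 / 47.75 = 25921/764 ≈ 33.928010
(54 - 47.75)^2 / 47.75 = 39.0625 / 47.75 = 625/764 ≈ 0.818063
(29 - 47.75)^2 / 47.75 = 351.5625 / 47.75 = 5625/764 ≈ 7.362565
(20 - 47.75)^2 / 47.75 = 770.0625 / 47.75 = 12321/764 ≈ 16.126963
chi2 = 11123/191 ≈ 58.235602

58.2356


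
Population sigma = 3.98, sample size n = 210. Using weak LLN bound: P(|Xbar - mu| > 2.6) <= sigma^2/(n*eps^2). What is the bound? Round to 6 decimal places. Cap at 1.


bound = min(1, sigma^2/(n*eps^2))
sigma^2 = 3.98^2 = 15.8404
n*eps^2 = 210 * 2.6^2 = 210 * 6.76 = 1419.6
sigma^2/(n*eps^2) = 15.8404 / 1419.6 ≈ 0.01115835

0.011158


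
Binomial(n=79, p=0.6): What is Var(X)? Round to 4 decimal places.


Var = n*p*(1-p) = 79 * 0.6 * 0.4 = 18.96

18.9600


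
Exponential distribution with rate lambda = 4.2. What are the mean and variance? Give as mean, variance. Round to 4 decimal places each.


mean = 1/lam, var = 1/lam^2
mean = 1 / 4.2 = 5/21 ≈ 0.238095
lam^2 = 4.2^2 = 17.64
var = 1 / 17.64 = 25/441 ≈ 0.056689

0.2381, 0.0567


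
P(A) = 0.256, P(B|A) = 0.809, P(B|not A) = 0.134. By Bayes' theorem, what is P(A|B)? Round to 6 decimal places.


P(A|B) = P(B|A)*P(A) / P(B), P(B) = P(B|A)*P(A) + P(B|not A)*P(not A)
P(B|A)*P(A) = 0.809 * 0.256 = 0.207104
P(B|not A)*P(not A) = 0.134 * 0.744 = 0.099696
P(B) = 0.207104 + 0.099696 = 0.3068
P(A|B) = 0.207104 / 0.3068 ≈ 0.67504563

0.675046


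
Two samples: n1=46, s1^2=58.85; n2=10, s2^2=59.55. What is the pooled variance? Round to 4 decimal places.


sp^2 = ((n1-1)*s1^2 + (n2-1)*s2^2)/(n1+n2-2)
(n1-1)*s1^2 = 45 * 58.85 = 2648.25
(n2-1)*s2^2 = 9 * 59.55 = 535.95
numerator = 2648.25 + 535.95 = 3184.2
n1+n2-2 = 54
sp^2 = 3184.2 / 54 = 1769/30 ≈ 58.966667

58.9667


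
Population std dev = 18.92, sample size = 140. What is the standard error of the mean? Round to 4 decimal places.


SE = sigma / sqrt(n)
sqrt(140) ≈ 11.832160
SE = 18.92 / 11.832160 ≈ 1.599032

1.5990


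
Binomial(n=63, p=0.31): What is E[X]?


E[X] = n*p = 63 * 0.31 = 19.53

19.53


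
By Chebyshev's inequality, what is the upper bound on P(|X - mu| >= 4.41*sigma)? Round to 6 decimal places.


P <= 1/k^2
k^2 = 4.41^2 = 19.4481
1/k^2 = 1 / 19.4481 ≈ 0.05141890

0.051419


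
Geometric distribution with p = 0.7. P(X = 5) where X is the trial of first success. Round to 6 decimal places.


P = (1-p)^(k-1) * p
(1-p)^(k-1) = 0.3^4 = 0.0081
P = 0.0081 * 0.7 = 0.00567

0.005670


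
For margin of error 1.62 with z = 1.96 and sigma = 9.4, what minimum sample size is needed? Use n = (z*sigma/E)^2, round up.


z*sigma/E = 1.96 * 9.4 / 1.62 = 4606/405 ≈ 11.372840
(z*sigma/E)^2 ≈ 129.341478
round up: n = 130

130


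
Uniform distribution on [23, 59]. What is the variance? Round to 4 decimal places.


Var = (b-a)^2 / 12
(b-a)^2 = (59 - 23)^2 = 1296
Var = 1296/12 = 108

108.0000


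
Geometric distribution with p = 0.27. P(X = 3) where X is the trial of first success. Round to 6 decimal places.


P = (1-p)^(k-1) * p
(1-p)^(k-1) = 0.73^2 = 0.5329
P = 0.5329 * 0.27 = 0.143883

0.143883


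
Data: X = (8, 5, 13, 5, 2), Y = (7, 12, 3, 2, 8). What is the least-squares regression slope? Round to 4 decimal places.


b = sum((xi-xbar)(yi-ybar)) / sum((xi-xbar)^2)
n = 5, xbar = 33/5 = 6.6, ybar = 32/5 = 6.4
Sxy = sum((xi-xbar)(yi-ybar)) = -30.2
Sxx = sum((xi-xbar)^2) = 69.2
b = Sxy / Sxx = -151/346 ≈ -0.436416

-0.4364


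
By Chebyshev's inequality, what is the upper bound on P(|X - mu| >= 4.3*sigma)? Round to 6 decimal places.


P <= 1/k^2
k^2 = 4.3^2 = 18.49
1/k^2 = 1 / 18.49 = 100/1849 ≈ 0.05408329

0.054083


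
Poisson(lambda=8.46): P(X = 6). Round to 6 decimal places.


P = e^(-lam) * lam^k / k!
e^(-8.46) ≈ 0.0002117721
lam^k = 8.46^6 ≈ 366625.086314
k! = 6! = 720
P = 0.0002117721 * 366625.086314 / 720 ≈ 0.107835

0.107835


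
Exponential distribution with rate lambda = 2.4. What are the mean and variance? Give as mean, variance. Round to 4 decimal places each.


mean = 1/lam, var = 1/lam^2
mean = 1 / 2.4 = 5/12 ≈ 0.416667
lam^2 = 2.4^2 = 5.76
var = 1 / 5.76 = 25/144 ≈ 0.173611

0.4167, 0.1736


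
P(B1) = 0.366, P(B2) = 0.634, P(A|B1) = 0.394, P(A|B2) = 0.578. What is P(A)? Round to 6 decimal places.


P(A) = P(A|B1)*P(B1) + P(A|B2)*P(B2)
P(A|B1)*P(B1) = 0.394 * 0.366 = 0.144204
P(A|B2)*P(B2) = 0.578 * 0.634 = 0.366452
P(A) = 0.144204 + 0.366452 = 0.510656

0.510656


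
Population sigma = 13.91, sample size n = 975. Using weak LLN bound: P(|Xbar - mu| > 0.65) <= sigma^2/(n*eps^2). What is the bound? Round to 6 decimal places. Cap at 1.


bound = min(1, sigma^2/(n*eps^2))
sigma^2 = 13.91^2 = 193.4881
n*eps^2 = 975 * 0.65^2 = 975 * 0.4225 = 411.9375
sigma^2/(n*eps^2) = 193.4881 / 411.9375 ≈ 0.46970256

0.469703


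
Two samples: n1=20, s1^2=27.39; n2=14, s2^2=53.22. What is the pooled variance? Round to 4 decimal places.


sp^2 = ((n1-1)*s1^2 + (n2-1)*s2^2)/(n1+n2-2)
(n1-1)*s1^2 = 19 * 27.39 = 520.41
(n2-1)*s2^2 = 13 * 53.22 = 691.86
numerator = 520.41 + 691.86 = 1212.27
n1+n2-2 = 32
sp^2 = 1212.27 / 32 = 121227/3200 ≈ 37.883438

37.8834


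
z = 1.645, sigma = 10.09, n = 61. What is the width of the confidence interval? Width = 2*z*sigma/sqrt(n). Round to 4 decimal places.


width = 2*z*sigma/sqrt(n)
2*z*sigma = 2 * 1.645 * 10.09 = 33.1961
sqrt(61) ≈ 7.810250
width = 33.1961 / 7.810250 ≈ 4.250325

4.2503


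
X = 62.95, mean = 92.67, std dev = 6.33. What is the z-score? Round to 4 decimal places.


z = (X - mu) / sigma
X - mu = 62.95 - 92.67 = -29.72
z = -29.72 / 6.33 = -2972/633 ≈ -4.695103

-4.6951


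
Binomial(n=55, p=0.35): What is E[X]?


E[X] = n*p = 55 * 0.35 = 19.25

19.25


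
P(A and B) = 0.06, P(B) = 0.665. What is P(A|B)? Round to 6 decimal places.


P(A|B) = P(A and B) / P(B) = 0.06 / 0.665 = 12/133 ≈ 0.09022556

0.090226


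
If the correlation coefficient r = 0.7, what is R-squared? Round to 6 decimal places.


R^2 = r^2 = (0.7)^2 = 0.49

0.490000


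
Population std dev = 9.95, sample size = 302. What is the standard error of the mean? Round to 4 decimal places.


SE = sigma / sqrt(n)
sqrt(302) ≈ 17.378147
SE = 9.95 / 17.378147 ≈ 0.572558

0.5726


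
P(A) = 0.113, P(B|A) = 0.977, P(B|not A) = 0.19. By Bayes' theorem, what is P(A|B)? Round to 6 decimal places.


P(A|B) = P(B|A)*P(A) / P(B), P(B) = P(B|A)*P(A) + P(B|not A)*P(not A)
P(B|A)*P(A) = 0.977 * 0.113 = 0.110401
P(B|not A)*P(not A) = 0.19 * 0.887 = 0.16853
P(B) = 0.110401 + 0.16853 = 0.278931
P(A|B) = 0.110401 / 0.278931 ≈ 0.39580040

0.395800


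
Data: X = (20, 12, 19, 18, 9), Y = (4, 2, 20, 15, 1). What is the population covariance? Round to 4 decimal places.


Cov = (1/n)*sum((xi-xbar)(yi-ybar))
n = 5, xbar = 78/5 = 15.6, ybar = 42/5 = 8.4
sum((xi-xbar)(yi-ybar)) = 107.8
Cov = 107.8 / 5 = 21.56

21.5600


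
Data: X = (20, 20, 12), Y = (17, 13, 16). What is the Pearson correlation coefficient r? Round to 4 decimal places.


r = sum((xi-xbar)(yi-ybar)) / sqrt(sum((xi-xbar)^2) * sum((yi-ybar)^2))
n = 3, xbar = 52/3 ≈ 17.333333, ybar = 46/3 ≈ 15.333333
Sxy = sum((xi-xbar)(yi-ybar)) = -16/3 ≈ -5.333333
Sxx = sum((xi-xbar)^2) = 128/3 ≈ 42.666667
Syy = sum((yi-ybar)^2) = 26/3 ≈ 8.666667
sqrt(Sxx*Syy) ≈ 19.229607
r = Sxy / sqrt(Sxx*Syy) = -5.333333 / 19.229607 ≈ -0.277350

-0.2774


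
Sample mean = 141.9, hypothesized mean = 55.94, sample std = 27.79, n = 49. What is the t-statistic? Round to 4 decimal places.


t = (xbar - mu0) / (s/sqrt(n))
xbar - mu0 = 141.9 - 55.94 = 85.96
sqrt(49) = 7
s/sqrt(n) = 27.79 / 7 = 3.97
t = 85.96 / 3.97 = 8596/397 ≈ 21.652393

21.6524


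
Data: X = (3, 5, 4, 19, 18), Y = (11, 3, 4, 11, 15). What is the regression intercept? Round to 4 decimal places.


a = ybar - b*xbar, where b = sum((xi-xbar)(yi-ybar)) / sum((xi-xbar)^2)
n = 5, xbar = 49/5 = 9.8, ybar = 44/5 = 8.8
Sxy = sum((xi-xbar)(yi-ybar)) = 111.8
Sxx = sum((xi-xbar)^2) = 254.8
b = Sxy / Sxx = 43/98 ≈ 0.438776
a = 8.8 - 0.438776 * 9.8 = 4.5

4.5000


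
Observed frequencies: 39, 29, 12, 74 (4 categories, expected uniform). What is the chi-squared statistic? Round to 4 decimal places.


chi2 = sum((O-E)^2/E), E = total/4
total = 154, E = 154/4 = 38.5
(39 - 38.5)^2 / 38.5 = 0.25 / 38.5 = 1/154 ≈ 0.006494
(29 - 38.5)^2 / 38.5 = 90.25 / 38.5 = 361/154 ≈ 2.344156
(12 - 38.5)^2 / 38.5 = 702.25 / 38.5 = 2809/154 ≈ 18.240260
(74 - 38.5)^2 / 38.5 = 1260.25 / 38.5 = 5041/154 ≈ 32.733766
chi2 = 4106/77 ≈ 53.324675

53.3247


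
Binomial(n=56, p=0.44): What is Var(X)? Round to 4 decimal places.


Var = n*p*(1-p) = 56 * 0.44 * 0.56 = 13.7984

13.7984


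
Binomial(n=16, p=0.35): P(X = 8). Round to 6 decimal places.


P = C(n,k) * p^k * (1-p)^(n-k)
C(16,8) = 12870
p^k = 0.35^8 ≈ 0.0002251875
(1-p)^(n-k) = 0.65^8 ≈ 0.03186448
P = 12870 * 0.0002251875 * 0.03186448 ≈ 0.092348

0.092348


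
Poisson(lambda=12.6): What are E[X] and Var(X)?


E[X] = Var(X) = lambda = 12.6

12.6, 12.6


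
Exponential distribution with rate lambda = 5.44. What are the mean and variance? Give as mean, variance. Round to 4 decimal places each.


mean = 1/lam, var = 1/lam^2
mean = 1 / 5.44 = 25/136 ≈ 0.183824
lam^2 = 5.44^2 = 29.5936
var = 1 / 29.5936 ≈ 0.033791

0.1838, 0.0338


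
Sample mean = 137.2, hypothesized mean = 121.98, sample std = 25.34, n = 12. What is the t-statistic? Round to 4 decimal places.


t = (xbar - mu0) / (s/sqrt(n))
xbar - mu0 = 137.2 - 121.98 = 15.22
sqrt(12) ≈ 3.46410162
s/sqrt(n) = 25.34 / 3.46410162 ≈ 7.31502791
t = 15.22 / 7.31502791 ≈ 2.080648

2.0806


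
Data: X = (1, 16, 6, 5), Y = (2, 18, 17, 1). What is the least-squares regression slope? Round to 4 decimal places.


b = sum((xi-xbar)(yi-ybar)) / sum((xi-xbar)^2)
n = 4, xbar = 28/4 = 7, ybar = 38/4 = 9.5
Sxy = sum((xi-xbar)(yi-ybar)) = 131
Sxx = sum((xi-xbar)^2) = 122
b = Sxy / Sxx = 131/122 ≈ 1.073770

1.0738


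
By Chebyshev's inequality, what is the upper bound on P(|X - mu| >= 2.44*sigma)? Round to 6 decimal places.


P <= 1/k^2
k^2 = 2.44^2 = 5.9536
1/k^2 = 1 / 5.9536 = 625/3721 ≈ 0.16796560

0.167966


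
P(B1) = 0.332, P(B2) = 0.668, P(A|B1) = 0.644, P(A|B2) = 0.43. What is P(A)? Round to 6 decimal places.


P(A) = P(A|B1)*P(B1) + P(A|B2)*P(B2)
P(A|B1)*P(B1) = 0.644 * 0.332 = 0.213808
P(A|B2)*P(B2) = 0.43 * 0.668 = 0.28724
P(A) = 0.213808 + 0.28724 = 0.501048

0.501048


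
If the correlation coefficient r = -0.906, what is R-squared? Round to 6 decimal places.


R^2 = r^2 = (-0.906)^2 = 0.820836

0.820836


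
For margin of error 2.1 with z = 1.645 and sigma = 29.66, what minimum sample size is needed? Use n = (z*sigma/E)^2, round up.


z*sigma/E = 1.645 * 29.66 / 2.1 = 69701/3000 ≈ 23.233667
(z*sigma/E)^2 ≈ 539.803267
round up: n = 540

540


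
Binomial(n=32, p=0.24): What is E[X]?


E[X] = n*p = 32 * 0.24 = 7.68

7.68


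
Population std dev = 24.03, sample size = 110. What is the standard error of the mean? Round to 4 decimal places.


SE = sigma / sqrt(n)
sqrt(110) ≈ 10.488088
SE = 24.03 / 10.488088 ≈ 2.291171

2.2912


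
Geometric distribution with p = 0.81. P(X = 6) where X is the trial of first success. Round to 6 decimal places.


P = (1-p)^(k-1) * p
(1-p)^(k-1) = 0.19^5 = 0.0002476099
P = 0.0002476099 * 0.81 ≈ 0.0002005640

0.000201


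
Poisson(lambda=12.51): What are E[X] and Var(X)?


E[X] = Var(X) = lambda = 12.51

12.51, 12.51


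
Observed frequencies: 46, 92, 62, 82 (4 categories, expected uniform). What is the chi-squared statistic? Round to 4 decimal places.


chi2 = sum((O-E)^2/E), E = total/4
total = 282, E = 282/4 = 70.5
(46 - 70.5)^2 / 70.5 = 600.25 / 70.5 = 2401/282 ≈ 8.514184
(92 - 70.5)^2 / 70.5 = 462.25 / 70.5 = 1849/282 ≈ 6.556738
(62 - 70.5)^2 / 70.5 = 72.25 / 70.5 = 289/282 ≈ 1.024823
(82 - 70.5)^2 / 70.5 = 132.25 / 70.5 = 529/282 ≈ 1.875887
chi2 = 2534/141 ≈ 17.971631

17.9716


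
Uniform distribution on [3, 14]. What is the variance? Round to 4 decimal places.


Var = (b-a)^2 / 12
(b-a)^2 = (14 - 3)^2 = 121
Var = 121/12 ≈ 10.083333

10.0833


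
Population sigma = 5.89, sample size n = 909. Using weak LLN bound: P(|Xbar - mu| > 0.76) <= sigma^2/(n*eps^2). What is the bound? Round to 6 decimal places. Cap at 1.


bound = min(1, sigma^2/(n*eps^2))
sigma^2 = 5.89^2 = 34.6921
n*eps^2 = 909 * 0.76^2 = 909 * 0.5776 = 525.0384
sigma^2/(n*eps^2) = 34.6921 / 525.0384 ≈ 0.06607536

0.066075


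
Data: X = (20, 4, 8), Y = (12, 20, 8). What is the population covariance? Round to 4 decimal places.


Cov = (1/n)*sum((xi-xbar)(yi-ybar))
n = 3, xbar = 32/3 ≈ 10.666667, ybar = 40/3 ≈ 13.333333
sum((xi-xbar)(yi-ybar)) = -128/3 ≈ -42.666667
Cov = -42.666667 / 3 = -128/9 ≈ -14.222222

-14.2222


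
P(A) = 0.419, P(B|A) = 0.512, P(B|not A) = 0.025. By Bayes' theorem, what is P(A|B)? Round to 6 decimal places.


P(A|B) = P(B|A)*P(A) / P(B), P(B) = P(B|A)*P(A) + P(B|not A)*P(not A)
P(B|A)*P(A) = 0.512 * 0.419 = 0.214528
P(B|not A)*P(not A) = 0.025 * 0.581 = 0.014525
P(B) = 0.214528 + 0.014525 = 0.229053
P(A|B) = 0.214528 / 0.229053 ≈ 0.93658673

0.936587


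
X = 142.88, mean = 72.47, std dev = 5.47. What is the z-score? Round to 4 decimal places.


z = (X - mu) / sigma
X - mu = 142.88 - 72.47 = 70.41
z = 70.41 / 5.47 = 7041/547 ≈ 12.872029

12.8720


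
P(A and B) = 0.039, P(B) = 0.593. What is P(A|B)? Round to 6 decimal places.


P(A|B) = P(A and B) / P(B) = 0.039 / 0.593 = 39/593 ≈ 0.06576728

0.065767


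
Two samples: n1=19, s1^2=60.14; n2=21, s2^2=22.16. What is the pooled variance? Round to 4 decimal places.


sp^2 = ((n1-1)*s1^2 + (n2-1)*s2^2)/(n1+n2-2)
(n1-1)*s1^2 = 18 * 60.14 = 1082.52
(n2-1)*s2^2 = 20 * 22.16 = 443.2
numerator = 1082.52 + 443.2 = 1525.72
n1+n2-2 = 38
sp^2 = 1525.72 / 38 = 38143/950 ≈ 40.150526

40.1505


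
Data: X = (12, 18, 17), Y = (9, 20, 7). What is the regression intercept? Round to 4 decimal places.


a = ybar - b*xbar, where b = sum((xi-xbar)(yi-ybar)) / sum((xi-xbar)^2)
n = 3, xbar = 47/3 ≈ 15.666667, ybar = 36/3 = 12
Sxy = sum((xi-xbar)(yi-ybar)) = 23
Sxx = sum((xi-xbar)^2) = 62/3 ≈ 20.666667
b = Sxy / Sxx = 69/62 ≈ 1.112903
a = 12 - 1.112903 * 15.666667 = -337/62 ≈ -5.435484

-5.4355


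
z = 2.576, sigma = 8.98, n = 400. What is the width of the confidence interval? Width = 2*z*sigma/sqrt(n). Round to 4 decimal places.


width = 2*z*sigma/sqrt(n)
2*z*sigma = 2 * 2.576 * 8.98 = 46.26496
sqrt(400) = 20
width = 46.26496 / 20 = 2.313248

2.3132


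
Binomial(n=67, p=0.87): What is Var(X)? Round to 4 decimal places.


Var = n*p*(1-p) = 67 * 0.87 * 0.13 = 7.5777

7.5777


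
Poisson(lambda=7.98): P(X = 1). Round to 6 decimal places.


P = e^(-lam) * lam^k / k!
e^(-7.98) ≈ 0.0003422394
lam^k = 7.98^1 = 7.98
k! = 1! = 1
P = 0.0003422394 * 7.98 / 1 ≈ 0.002731

0.002731


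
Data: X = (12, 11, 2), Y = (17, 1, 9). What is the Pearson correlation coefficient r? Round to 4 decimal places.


r = sum((xi-xbar)(yi-ybar)) / sqrt(sum((xi-xbar)^2) * sum((yi-ybar)^2))
n = 3, xbar = 25/3 ≈ 8.333333, ybar = 27/3 = 9
Sxy = sum((xi-xbar)(yi-ybar)) = 8
Sxx = sum((xi-xbar)^2) = 182/3 ≈ 60.666667
Syy = sum((yi-ybar)^2) = 128
sqrt(Sxx*Syy) ≈ 88.121129
r = Sxy / sqrt(Sxx*Syy) = 8 / 88.121129 ≈ 0.090784

0.0908


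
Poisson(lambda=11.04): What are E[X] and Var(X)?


E[X] = Var(X) = lambda = 11.04

11.04, 11.04


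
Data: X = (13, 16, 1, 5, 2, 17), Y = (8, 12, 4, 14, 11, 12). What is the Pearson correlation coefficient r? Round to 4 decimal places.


r = sum((xi-xbar)(yi-ybar)) / sqrt(sum((xi-xbar)^2) * sum((yi-ybar)^2))
n = 6, xbar = 54/6 = 9, ybar = 61/6 ≈ 10.166667
Sxy = sum((xi-xbar)(yi-ybar)) = 47
Sxx = sum((xi-xbar)^2) = 258
Syy = sum((yi-ybar)^2) = 389/6 ≈ 64.833333
sqrt(Sxx*Syy) ≈ 129.332904
r = Sxy / sqrt(Sxx*Syy) = 47 / 129.332904 ≈ 0.363403

0.3634


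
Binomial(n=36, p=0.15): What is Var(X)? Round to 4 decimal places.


Var = n*p*(1-p) = 36 * 0.15 * 0.85 = 4.59

4.5900


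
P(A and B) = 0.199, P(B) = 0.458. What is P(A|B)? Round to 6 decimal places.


P(A|B) = P(A and B) / P(B) = 0.199 / 0.458 = 199/458 ≈ 0.43449782

0.434498


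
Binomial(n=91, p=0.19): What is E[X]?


E[X] = n*p = 91 * 0.19 = 17.29

17.29


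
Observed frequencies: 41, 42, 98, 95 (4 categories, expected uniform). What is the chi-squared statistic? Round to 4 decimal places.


chi2 = sum((O-E)^2/E), E = total/4
total = 276, E = 276/4 = 69
(41 - 69)^2 / 69 = 784 / 69 = 784/69 ≈ 11.362319
(42 - 69)^2 / 69 = 729 / 69 = 243/23 ≈ 10.565217
(98 - 69)^2 / 69 = 841 / 69 = 841/69 ≈ 12.188406
(95 - 69)^2 / 69 = 676 / 69 = 676/69 ≈ 9.797101
chi2 = 1010/23 ≈ 43.913043

43.9130


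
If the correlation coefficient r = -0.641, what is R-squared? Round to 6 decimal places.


R^2 = r^2 = (-0.641)^2 = 0.410881

0.410881


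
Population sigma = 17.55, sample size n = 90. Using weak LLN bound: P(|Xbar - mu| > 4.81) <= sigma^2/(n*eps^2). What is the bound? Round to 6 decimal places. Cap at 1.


bound = min(1, sigma^2/(n*eps^2))
sigma^2 = 17.55^2 = 308.0025
n*eps^2 = 90 * 4.81^2 = 90 * 23.1361 = 2082.249
sigma^2/(n*eps^2) = 308.0025 / 2082.249 = 405/2738 ≈ 0.14791819

0.147918


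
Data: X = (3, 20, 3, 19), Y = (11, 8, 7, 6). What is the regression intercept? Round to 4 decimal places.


a = ybar - b*xbar, where b = sum((xi-xbar)(yi-ybar)) / sum((xi-xbar)^2)
n = 4, xbar = 45/4 = 11.25, ybar = 32/4 = 8
Sxy = sum((xi-xbar)(yi-ybar)) = -32
Sxx = sum((xi-xbar)^2) = 272.75
b = Sxy / Sxx = -128/1091 ≈ -0.117324
a = 8 - (-0.117324) * 11.25 = 10168/1091 ≈ 9.319890

9.3199


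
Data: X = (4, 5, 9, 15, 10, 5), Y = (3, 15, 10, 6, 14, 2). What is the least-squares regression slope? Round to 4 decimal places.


b = sum((xi-xbar)(yi-ybar)) / sum((xi-xbar)^2)
n = 6, xbar = 48/6 = 8, ybar = 50/6 = 25/3 ≈ 8.333333
Sxy = sum((xi-xbar)(yi-ybar)) = 17
Sxx = sum((xi-xbar)^2) = 88
b = Sxy / Sxx = 17/88 ≈ 0.193182

0.1932


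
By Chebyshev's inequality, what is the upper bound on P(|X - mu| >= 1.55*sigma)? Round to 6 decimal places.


P <= 1/k^2
k^2 = 1.55^2 = 2.4025
1/k^2 = 1 / 2.4025 = 400/961 ≈ 0.41623309

0.416233


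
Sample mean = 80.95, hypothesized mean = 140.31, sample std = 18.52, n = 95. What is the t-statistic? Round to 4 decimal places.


t = (xbar - mu0) / (s/sqrt(n))
xbar - mu0 = 80.95 - 140.31 = -59.36
sqrt(95) ≈ 9.74679434
s/sqrt(n) = 18.52 / 9.74679434 ≈ 1.90011191
t = -59.36 / 1.90011191 ≈ -31.240265

-31.2403


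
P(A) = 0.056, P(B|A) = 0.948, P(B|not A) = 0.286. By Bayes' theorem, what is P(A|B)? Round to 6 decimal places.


P(A|B) = P(B|A)*P(A) / P(B), P(B) = P(B|A)*P(A) + P(B|not A)*P(not A)
P(B|A)*P(A) = 0.948 * 0.056 = 0.053088
P(B|not A)*P(not A) = 0.286 * 0.944 = 0.269984
P(B) = 0.053088 + 0.269984 = 0.323072
P(A|B) = 0.053088 / 0.323072 ≈ 0.16432250

0.164323


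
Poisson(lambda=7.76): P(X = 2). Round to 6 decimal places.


P = e^(-lam) * lam^k / k!
e^(-7.76) ≈ 0.0004264566
lam^k = 7.76^2 = 60.2176
k! = 2! = 2
P = 0.0004264566 * 60.2176 / 2 ≈ 0.012840

0.012840


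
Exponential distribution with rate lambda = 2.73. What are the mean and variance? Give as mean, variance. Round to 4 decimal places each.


mean = 1/lam, var = 1/lam^2
mean = 1 / 2.73 = 100/273 ≈ 0.366300
lam^2 = 2.73^2 = 7.4529
var = 1 / 7.4529 ≈ 0.134176

0.3663, 0.1342


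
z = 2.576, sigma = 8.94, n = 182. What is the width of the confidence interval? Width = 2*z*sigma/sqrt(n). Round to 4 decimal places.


width = 2*z*sigma/sqrt(n)
2*z*sigma = 2 * 2.576 * 8.94 = 46.05888
sqrt(182) ≈ 13.490738
width = 46.05888 / 13.490738 ≈ 3.414111

3.4141


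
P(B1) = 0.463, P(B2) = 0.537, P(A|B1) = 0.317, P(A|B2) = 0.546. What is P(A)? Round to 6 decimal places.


P(A) = P(A|B1)*P(B1) + P(A|B2)*P(B2)
P(A|B1)*P(B1) = 0.317 * 0.463 = 0.146771
P(A|B2)*P(B2) = 0.546 * 0.537 = 0.293202
P(A) = 0.146771 + 0.293202 = 0.439973

0.439973


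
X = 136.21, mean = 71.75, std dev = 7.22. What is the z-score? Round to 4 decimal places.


z = (X - mu) / sigma
X - mu = 136.21 - 71.75 = 64.46
z = 64.46 / 7.22 = 3223/361 ≈ 8.927978

8.9280


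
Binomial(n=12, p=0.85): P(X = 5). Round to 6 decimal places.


P = C(n,k) * p^k * (1-p)^(n-k)
C(12,5) = 792
p^k = 0.85^5 ≈ 0.4437053
(1-p)^(n-k) = 0.15^7 ≈ 0.000001708594
P = 792 * 0.4437053 * 0.000001708594 ≈ 0.000600

0.000600


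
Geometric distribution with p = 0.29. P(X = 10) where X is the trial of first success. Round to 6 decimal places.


P = (1-p)^(k-1) * p
(1-p)^(k-1) = 0.71^9 ≈ 0.04584850
P = 0.04584850 * 0.29 ≈ 0.01329607

0.013296


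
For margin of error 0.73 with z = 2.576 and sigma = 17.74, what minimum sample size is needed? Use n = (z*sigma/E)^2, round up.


z*sigma/E = 2.576 * 17.74 / 0.73 = 571228/9125 ≈ 62.600329
(z*sigma/E)^2 ≈ 3918.801162
round up: n = 3919

3919


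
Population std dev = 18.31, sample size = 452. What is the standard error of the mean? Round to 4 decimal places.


SE = sigma / sqrt(n)
sqrt(452) ≈ 21.260292
SE = 18.31 / 21.260292 ≈ 0.861230

0.8612


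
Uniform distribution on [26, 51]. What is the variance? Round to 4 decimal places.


Var = (b-a)^2 / 12
(b-a)^2 = (51 - 26)^2 = 625
Var = 625/12 ≈ 52.083333

52.0833


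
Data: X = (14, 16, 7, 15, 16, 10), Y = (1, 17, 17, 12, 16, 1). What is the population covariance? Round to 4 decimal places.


Cov = (1/n)*sum((xi-xbar)(yi-ybar))
n = 6, xbar = 78/6 = 13, ybar = 64/6 = 32/3 ≈ 10.666667
sum((xi-xbar)(yi-ybar)) = 19
Cov = 19 / 6 = 19/6 ≈ 3.166667

3.1667


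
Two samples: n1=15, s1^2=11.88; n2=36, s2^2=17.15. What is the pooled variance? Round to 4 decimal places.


sp^2 = ((n1-1)*s1^2 + (n2-1)*s2^2)/(n1+n2-2)
(n1-1)*s1^2 = 14 * 11.88 = 166.32
(n2-1)*s2^2 = 35 * 17.15 = 600.25
numerator = 166.32 + 600.25 = 766.57
n1+n2-2 = 49
sp^2 = 766.57 / 49 = 10951/700 ≈ 15.644286

15.6443


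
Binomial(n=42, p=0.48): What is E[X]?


E[X] = n*p = 42 * 0.48 = 20.16

20.16


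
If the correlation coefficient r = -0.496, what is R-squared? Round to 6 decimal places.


R^2 = r^2 = (-0.496)^2 = 0.246016

0.246016


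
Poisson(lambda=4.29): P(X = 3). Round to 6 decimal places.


P = e^(-lam) * lam^k / k!
e^(-4.29) ≈ 0.01370493
lam^k = 4.29^3 = 78.953589
k! = 3! = 6
P = 0.01370493 * 78.953589 / 6 ≈ 0.180342

0.180342


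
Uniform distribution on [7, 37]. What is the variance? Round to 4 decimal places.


Var = (b-a)^2 / 12
(b-a)^2 = (37 - 7)^2 = 900
Var = 900/12 = 75

75.0000


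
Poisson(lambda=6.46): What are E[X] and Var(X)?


E[X] = Var(X) = lambda = 6.46

6.46, 6.46


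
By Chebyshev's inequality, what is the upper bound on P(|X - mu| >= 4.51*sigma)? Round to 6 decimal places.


P <= 1/k^2
k^2 = 4.51^2 = 20.3401
1/k^2 = 1 / 20.3401 ≈ 0.04916397

0.049164


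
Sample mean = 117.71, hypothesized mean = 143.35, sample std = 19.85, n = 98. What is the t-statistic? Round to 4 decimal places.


t = (xbar - mu0) / (s/sqrt(n))
xbar - mu0 = 117.71 - 143.35 = -25.64
sqrt(98) ≈ 9.89949494
s/sqrt(n) = 19.85 / 9.89949494 ≈ 2.00515280
t = -25.64 / 2.00515280 ≈ -12.787055

-12.7871


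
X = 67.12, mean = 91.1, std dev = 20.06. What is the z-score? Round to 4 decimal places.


z = (X - mu) / sigma
X - mu = 67.12 - 91.1 = -23.98
z = -23.98 / 20.06 = -1199/1003 ≈ -1.195414

-1.1954


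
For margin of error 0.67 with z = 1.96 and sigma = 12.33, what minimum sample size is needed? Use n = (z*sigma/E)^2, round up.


z*sigma/E = 1.96 * 12.33 / 0.67 = 60417/1675 ≈ 36.069851
(z*sigma/E)^2 ≈ 1301.034133
round up: n = 1302

1302


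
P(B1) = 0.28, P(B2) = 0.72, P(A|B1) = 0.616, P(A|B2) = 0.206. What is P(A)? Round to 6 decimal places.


P(A) = P(A|B1)*P(B1) + P(A|B2)*P(B2)
P(A|B1)*P(B1) = 0.616 * 0.28 = 0.17248
P(A|B2)*P(B2) = 0.206 * 0.72 = 0.14832
P(A) = 0.17248 + 0.14832 = 0.3208

0.320800


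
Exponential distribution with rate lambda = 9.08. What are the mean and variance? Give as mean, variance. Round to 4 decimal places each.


mean = 1/lam, var = 1/lam^2
mean = 1 / 9.08 = 25/227 ≈ 0.110132
lam^2 = 9.08^2 = 82.4464
var = 1 / 82.4464 ≈ 0.012129

0.1101, 0.0121


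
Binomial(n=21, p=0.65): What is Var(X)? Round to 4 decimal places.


Var = n*p*(1-p) = 21 * 0.65 * 0.35 = 4.7775

4.7775


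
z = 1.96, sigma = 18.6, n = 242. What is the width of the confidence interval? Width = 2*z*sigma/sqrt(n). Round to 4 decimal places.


width = 2*z*sigma/sqrt(n)
2*z*sigma = 2 * 1.96 * 18.6 = 72.912
sqrt(242) ≈ 15.556349
width = 72.912 / 15.556349 ≈ 4.686961

4.6870


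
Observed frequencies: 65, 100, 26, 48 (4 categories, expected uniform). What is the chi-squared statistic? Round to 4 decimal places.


chi2 = sum((O-E)^2/E), E = total/4
total = 239, E = 239/4 = 59.75
(65 - 59.75)^2 / 59.75 = 27.5625 / 59.75 = 441/956 ≈ 0.461297
(100 - 59.75)^2 / 59.75 = 1620.0625 / 59.75 = 25921/956 ≈ 27.114017
(26 - 59.75)^2 / 59.75 = 1139.0625 / 59.75 = 18225/956 ≈ 19.063808
(48 - 59.75)^2 / 59.75 = 138.0625 / 59.75 = 2209/956 ≈ 2.310669
chi2 = 11699/239 ≈ 48.949791

48.9498


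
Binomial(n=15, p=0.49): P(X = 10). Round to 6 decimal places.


P = C(n,k) * p^k * (1-p)^(n-k)
C(15,10) = 3003
p^k = 0.49^10 ≈ 0.0007979227
(1-p)^(n-k) = 0.51^5 ≈ 0.03450253
P = 3003 * 0.0007979227 * 0.03450253 ≈ 0.082674

0.082674


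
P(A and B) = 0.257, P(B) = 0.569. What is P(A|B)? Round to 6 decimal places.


P(A|B) = P(A and B) / P(B) = 0.257 / 0.569 = 257/569 ≈ 0.45166960

0.451670


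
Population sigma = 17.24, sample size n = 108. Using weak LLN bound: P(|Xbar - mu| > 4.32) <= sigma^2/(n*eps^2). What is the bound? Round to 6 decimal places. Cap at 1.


bound = min(1, sigma^2/(n*eps^2))
sigma^2 = 17.24^2 = 297.2176
n*eps^2 = 108 * 4.32^2 = 108 * 18.6624 = 2015.5392
sigma^2/(n*eps^2) = 297.2176 / 2015.5392 ≈ 0.14746307

0.147463


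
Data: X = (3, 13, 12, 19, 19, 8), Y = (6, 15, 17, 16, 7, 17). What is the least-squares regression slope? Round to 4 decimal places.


b = sum((xi-xbar)(yi-ybar)) / sum((xi-xbar)^2)
n = 6, xbar = 74/6 = 37/3 ≈ 12.333333, ybar = 78/6 = 13
Sxy = sum((xi-xbar)(yi-ybar)) = 28
Sxx = sum((xi-xbar)^2) = 586/3 ≈ 195.333333
b = Sxy / Sxx = 42/293 ≈ 0.143345

0.1433


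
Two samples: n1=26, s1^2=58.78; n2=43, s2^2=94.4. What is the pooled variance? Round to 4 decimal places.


sp^2 = ((n1-1)*s1^2 + (n2-1)*s2^2)/(n1+n2-2)
(n1-1)*s1^2 = 25 * 58.78 = 1469.5
(n2-1)*s2^2 = 42 * 94.4 = 3964.8
numerator = 1469.5 + 3964.8 = 5434.3
n1+n2-2 = 67
sp^2 = 5434.3 / 67 = 54343/670 ≈ 81.108955

81.1090


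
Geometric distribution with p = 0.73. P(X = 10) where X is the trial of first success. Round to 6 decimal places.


P = (1-p)^(k-1) * p
(1-p)^(k-1) = 0.27^9 ≈ 0.000007625597
P = 0.000007625597 * 0.73 ≈ 0.000005566686

0.000006


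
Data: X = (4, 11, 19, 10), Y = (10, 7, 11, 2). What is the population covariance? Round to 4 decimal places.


Cov = (1/n)*sum((xi-xbar)(yi-ybar))
n = 4, xbar = 44/4 = 11, ybar = 30/4 = 7.5
sum((xi-xbar)(yi-ybar)) = 16
Cov = 16 / 4 = 4

4.0000


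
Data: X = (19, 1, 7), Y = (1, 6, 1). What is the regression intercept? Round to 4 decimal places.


a = ybar - b*xbar, where b = sum((xi-xbar)(yi-ybar)) / sum((xi-xbar)^2)
n = 3, xbar = 27/3 = 9, ybar = 8/3 ≈ 2.666667
Sxy = sum((xi-xbar)(yi-ybar)) = -40
Sxx = sum((xi-xbar)^2) = 168
b = Sxy / Sxx = -5/21 ≈ -0.238095
a = 2.666667 - (-0.238095) * 9 = 101/21 ≈ 4.809524

4.8095


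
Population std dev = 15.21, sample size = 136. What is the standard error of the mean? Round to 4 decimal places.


SE = sigma / sqrt(n)
sqrt(136) ≈ 11.661904
SE = 15.21 / 11.661904 ≈ 1.304247

1.3042


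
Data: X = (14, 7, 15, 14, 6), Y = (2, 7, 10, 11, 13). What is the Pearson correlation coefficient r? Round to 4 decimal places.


r = sum((xi-xbar)(yi-ybar)) / sqrt(sum((xi-xbar)^2) * sum((yi-ybar)^2))
n = 5, xbar = 56/5 = 11.2, ybar = 43/5 = 8.6
Sxy = sum((xi-xbar)(yi-ybar)) = -22.6
Sxx = sum((xi-xbar)^2) = 74.8
Syy = sum((yi-ybar)^2) = 73.2
sqrt(Sxx*Syy) ≈ 73.995676
r = Sxy / sqrt(Sxx*Syy) = -22.6 / 73.995676 ≈ -0.305423

-0.3054


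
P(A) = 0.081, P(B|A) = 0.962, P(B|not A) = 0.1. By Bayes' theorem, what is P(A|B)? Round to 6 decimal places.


P(A|B) = P(B|A)*P(A) / P(B), P(B) = P(B|A)*P(A) + P(B|not A)*P(not A)
P(B|A)*P(A) = 0.962 * 0.081 = 0.077922
P(B|not A)*P(not A) = 0.1 * 0.919 = 0.0919
P(B) = 0.077922 + 0.0919 = 0.169822
P(A|B) = 0.077922 / 0.169822 ≈ 0.45884514

0.458845


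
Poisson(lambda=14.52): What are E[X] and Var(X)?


E[X] = Var(X) = lambda = 14.52

14.52, 14.52


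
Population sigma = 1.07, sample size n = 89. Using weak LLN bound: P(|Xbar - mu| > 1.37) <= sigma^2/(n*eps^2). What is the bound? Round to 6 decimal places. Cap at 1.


bound = min(1, sigma^2/(n*eps^2))
sigma^2 = 1.07^2 = 1.1449
n*eps^2 = 89 * 1.37^2 = 89 * 1.8769 = 167.0441
sigma^2/(n*eps^2) = 1.1449 / 167.0441 ≈ 0.00685388

0.006854


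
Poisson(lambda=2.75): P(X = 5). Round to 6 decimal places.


P = e^(-lam) * lam^k / k!
e^(-2.75) ≈ 0.06392786
lam^k = 2.75^5 = 161051/1024 ≈ 157.276367
k! = 5! = 120
P = 0.06392786 * 157.276367 / 120 ≈ 0.083786

0.083786


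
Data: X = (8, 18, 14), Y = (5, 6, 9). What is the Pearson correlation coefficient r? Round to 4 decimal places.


r = sum((xi-xbar)(yi-ybar)) / sqrt(sum((xi-xbar)^2) * sum((yi-ybar)^2))
n = 3, xbar = 40/3 ≈ 13.333333, ybar = 20/3 ≈ 6.666667
Sxy = sum((xi-xbar)(yi-ybar)) = 22/3 ≈ 7.333333
Sxx = sum((xi-xbar)^2) = 152/3 ≈ 50.666667
Syy = sum((yi-ybar)^2) = 26/3 ≈ 8.666667
sqrt(Sxx*Syy) ≈ 20.954978
r = Sxy / sqrt(Sxx*Syy) = 7.333333 / 20.954978 ≈ 0.349957

0.3500


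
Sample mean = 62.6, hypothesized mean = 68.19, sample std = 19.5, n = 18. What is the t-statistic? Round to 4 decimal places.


t = (xbar - mu0) / (s/sqrt(n))
xbar - mu0 = 62.6 - 68.19 = -5.59
sqrt(18) ≈ 4.24264069
s/sqrt(n) = 19.5 / 4.24264069 ≈ 4.59619408
t = -5.59 / 4.59619408 ≈ -1.216224

-1.2162


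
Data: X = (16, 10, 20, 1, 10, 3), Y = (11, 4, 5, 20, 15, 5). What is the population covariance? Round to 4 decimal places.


Cov = (1/n)*sum((xi-xbar)(yi-ybar))
n = 6, xbar = 60/6 = 10, ybar = 60/6 = 10
sum((xi-xbar)(yi-ybar)) = -99
Cov = -99 / 6 = -16.5

-16.5000


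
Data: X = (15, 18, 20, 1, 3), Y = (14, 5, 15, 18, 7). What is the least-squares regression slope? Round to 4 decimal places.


b = sum((xi-xbar)(yi-ybar)) / sum((xi-xbar)^2)
n = 5, xbar = 57/5 = 11.4, ybar = 59/5 = 11.8
Sxy = sum((xi-xbar)(yi-ybar)) = -33.6
Sxx = sum((xi-xbar)^2) = 309.2
b = Sxy / Sxx = -84/773 ≈ -0.108668

-0.1087


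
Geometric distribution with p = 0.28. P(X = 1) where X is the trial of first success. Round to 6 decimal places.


P = (1-p)^(k-1) * p
(1-p)^(k-1) = 0.72^0 = 1
P = 1 * 0.28 = 0.28

0.280000


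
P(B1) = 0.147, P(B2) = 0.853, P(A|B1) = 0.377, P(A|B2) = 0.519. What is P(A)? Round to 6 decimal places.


P(A) = P(A|B1)*P(B1) + P(A|B2)*P(B2)
P(A|B1)*P(B1) = 0.377 * 0.147 = 0.055419
P(A|B2)*P(B2) = 0.519 * 0.853 = 0.442707
P(A) = 0.055419 + 0.442707 = 0.498126

0.498126


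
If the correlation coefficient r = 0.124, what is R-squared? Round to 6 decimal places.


R^2 = r^2 = (0.124)^2 = 0.015376

0.015376


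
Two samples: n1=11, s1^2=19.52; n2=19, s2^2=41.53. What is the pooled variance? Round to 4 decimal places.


sp^2 = ((n1-1)*s1^2 + (n2-1)*s2^2)/(n1+n2-2)
(n1-1)*s1^2 = 10 * 19.52 = 195.2
(n2-1)*s2^2 = 18 * 41.53 = 747.54
numerator = 195.2 + 747.54 = 942.74
n1+n2-2 = 28
sp^2 = 942.74 / 28 = 47137/1400 ≈ 33.669286

33.6693


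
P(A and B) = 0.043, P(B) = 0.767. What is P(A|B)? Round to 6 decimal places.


P(A|B) = P(A and B) / P(B) = 0.043 / 0.767 = 43/767 ≈ 0.05606258

0.056063


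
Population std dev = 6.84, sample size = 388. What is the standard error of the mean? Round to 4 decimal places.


SE = sigma / sqrt(n)
sqrt(388) ≈ 19.697716
SE = 6.84 / 19.697716 ≈ 0.347248

0.3472


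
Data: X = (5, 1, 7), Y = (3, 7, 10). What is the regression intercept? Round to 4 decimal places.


a = ybar - b*xbar, where b = sum((xi-xbar)(yi-ybar)) / sum((xi-xbar)^2)
n = 3, xbar = 13/3 ≈ 4.333333, ybar = 20/3 ≈ 6.666667
Sxy = sum((xi-xbar)(yi-ybar)) = 16/3 ≈ 5.333333
Sxx = sum((xi-xbar)^2) = 56/3 ≈ 18.666667
b = Sxy / Sxx = 2/7 ≈ 0.285714
a = 6.666667 - 0.285714 * 4.333333 = 38/7 ≈ 5.428571

5.4286


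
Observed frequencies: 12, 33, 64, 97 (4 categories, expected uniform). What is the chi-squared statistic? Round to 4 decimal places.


chi2 = sum((O-E)^2/E), E = total/4
total = 206, E = 206/4 = 51.5
(12 - 51.5)^2 / 51.5 = 1560.25 / 51.5 = 6241/206 ≈ 30.296117
(33 - 51.5)^2 / 51.5 = 342.25 / 51.5 = 1369/206 ≈ 6.645631
(64 - 51.5)^2 / 51.5 = 156.25 / 51.5 = 625/206 ≈ 3.033981
(97 - 51.5)^2 / 51.5 = 2070.25 / 51.5 = 8281/206 ≈ 40.199029
chi2 = 8258/103 ≈ 80.174757

80.1748


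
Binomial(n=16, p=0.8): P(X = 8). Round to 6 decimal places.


P = C(n,k) * p^k * (1-p)^(n-k)
C(16,8) = 12870
p^k = 0.8^8 ≈ 0.1677722
(1-p)^(n-k) = 0.2^8 = 0.00000256
P = 12870 * 0.1677722 * 0.00000256 ≈ 0.005528

0.005528


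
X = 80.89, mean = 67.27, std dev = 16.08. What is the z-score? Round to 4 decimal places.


z = (X - mu) / sigma
X - mu = 80.89 - 67.27 = 13.62
z = 13.62 / 16.08 = 227/268 ≈ 0.847015

0.8470


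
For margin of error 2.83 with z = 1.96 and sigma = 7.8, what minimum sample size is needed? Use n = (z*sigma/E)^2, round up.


z*sigma/E = 1.96 * 7.8 / 2.83 = 7644/1415 ≈ 5.402120
(z*sigma/E)^2 ≈ 29.182902
round up: n = 30

30


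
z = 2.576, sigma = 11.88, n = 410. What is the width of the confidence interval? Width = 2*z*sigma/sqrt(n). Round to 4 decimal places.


width = 2*z*sigma/sqrt(n)
2*z*sigma = 2 * 2.576 * 11.88 = 61.20576
sqrt(410) ≈ 20.248457
width = 61.20576 / 20.248457 ≈ 3.022737

3.0227


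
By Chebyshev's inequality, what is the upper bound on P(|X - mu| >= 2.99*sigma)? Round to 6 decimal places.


P <= 1/k^2
k^2 = 2.99^2 = 8.9401
1/k^2 = 1 / 8.9401 ≈ 0.11185557

0.111856


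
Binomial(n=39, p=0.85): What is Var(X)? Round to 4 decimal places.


Var = n*p*(1-p) = 39 * 0.85 * 0.15 = 4.9725

4.9725


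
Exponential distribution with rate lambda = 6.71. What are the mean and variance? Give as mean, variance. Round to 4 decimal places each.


mean = 1/lam, var = 1/lam^2
mean = 1 / 6.71 = 100/671 ≈ 0.149031
lam^2 = 6.71^2 = 45.0241
var = 1 / 45.0241 ≈ 0.022210

0.1490, 0.0222


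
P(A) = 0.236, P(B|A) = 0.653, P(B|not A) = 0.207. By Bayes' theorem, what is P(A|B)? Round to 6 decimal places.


P(A|B) = P(B|A)*P(A) / P(B), P(B) = P(B|A)*P(A) + P(B|not A)*P(not A)
P(B|A)*P(A) = 0.653 * 0.236 = 0.154108
P(B|not A)*P(not A) = 0.207 * 0.764 = 0.158148
P(B) = 0.154108 + 0.158148 = 0.312256
P(A|B) = 0.154108 / 0.312256 ≈ 0.49353095

0.493531
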